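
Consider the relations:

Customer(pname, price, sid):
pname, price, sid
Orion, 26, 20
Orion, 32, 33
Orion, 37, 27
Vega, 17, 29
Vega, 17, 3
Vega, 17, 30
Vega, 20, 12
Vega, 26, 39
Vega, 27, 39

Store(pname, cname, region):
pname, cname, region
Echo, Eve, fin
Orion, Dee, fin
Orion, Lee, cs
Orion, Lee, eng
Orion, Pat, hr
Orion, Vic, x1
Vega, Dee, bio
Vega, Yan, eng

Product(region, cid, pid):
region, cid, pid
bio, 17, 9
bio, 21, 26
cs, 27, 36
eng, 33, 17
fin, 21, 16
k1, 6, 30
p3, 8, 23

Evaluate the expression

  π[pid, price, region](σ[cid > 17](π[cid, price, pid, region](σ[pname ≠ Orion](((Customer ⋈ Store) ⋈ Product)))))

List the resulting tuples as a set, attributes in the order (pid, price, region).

{(17, 17, eng), (17, 20, eng), (17, 26, eng), (17, 27, eng), (26, 17, bio), (26, 20, bio), (26, 26, bio), (26, 27, bio)}

Customer ⋈ Store (natural join on pname): {(Orion, 26, 20, Dee, fin), (Orion, 26, 20, Lee, cs), (Orion, 26, 20, Lee, eng), (Orion, 26, 20, Pat, hr), (Orion, 26, 20, Vic, x1), (Orion, 32, 33, Dee, fin), (Orion, 32, 33, Lee, cs), (Orion, 32, 33, Lee, eng), (Orion, 32, 33, Pat, hr), (Orion, 32, 33, Vic, x1), (Orion, 37, 27, Dee, fin), (Orion, 37, 27, Lee, cs), (Orion, 37, 27, Lee, eng), (Orion, 37, 27, Pat, hr), (Orion, 37, 27, Vic, x1), (Vega, 17, 29, Dee, bio), (Vega, 17, 29, Yan, eng), (Vega, 17, 3, Dee, bio), (Vega, 17, 3, Yan, eng), (Vega, 17, 30, Dee, bio), (Vega, 17, 30, Yan, eng), (Vega, 20, 12, Dee, bio), (Vega, 20, 12, Yan, eng), (Vega, 26, 39, Dee, bio), (Vega, 26, 39, Yan, eng), (Vega, 27, 39, Dee, bio), (Vega, 27, 39, Yan, eng)}
(Customer ⋈ Store) ⋈ Product (natural join on region): {(Orion, 26, 20, Dee, fin, 21, 16), (Orion, 26, 20, Lee, cs, 27, 36), (Orion, 26, 20, Lee, eng, 33, 17), (Orion, 32, 33, Dee, fin, 21, 16), (Orion, 32, 33, Lee, cs, 27, 36), (Orion, 32, 33, Lee, eng, 33, 17), (Orion, 37, 27, Dee, fin, 21, 16), (Orion, 37, 27, Lee, cs, 27, 36), (Orion, 37, 27, Lee, eng, 33, 17), (Vega, 17, 29, Dee, bio, 17, 9), (Vega, 17, 29, Dee, bio, 21, 26), (Vega, 17, 29, Yan, eng, 33, 17), (Vega, 17, 3, Dee, bio, 17, 9), (Vega, 17, 3, Dee, bio, 21, 26), (Vega, 17, 3, Yan, eng, 33, 17), (Vega, 17, 30, Dee, bio, 17, 9), (Vega, 17, 30, Dee, bio, 21, 26), (Vega, 17, 30, Yan, eng, 33, 17), (Vega, 20, 12, Dee, bio, 17, 9), (Vega, 20, 12, Dee, bio, 21, 26), (Vega, 20, 12, Yan, eng, 33, 17), (Vega, 26, 39, Dee, bio, 17, 9), (Vega, 26, 39, Dee, bio, 21, 26), (Vega, 26, 39, Yan, eng, 33, 17), (Vega, 27, 39, Dee, bio, 17, 9), (Vega, 27, 39, Dee, bio, 21, 26), (Vega, 27, 39, Yan, eng, 33, 17)}
Filtering on pname ≠ Orion leaves {(Vega, 17, 29, Dee, bio, 17, 9), (Vega, 17, 29, Dee, bio, 21, 26), (Vega, 17, 29, Yan, eng, 33, 17), (Vega, 17, 3, Dee, bio, 17, 9), (Vega, 17, 3, Dee, bio, 21, 26), (Vega, 17, 3, Yan, eng, 33, 17), (Vega, 17, 30, Dee, bio, 17, 9), (Vega, 17, 30, Dee, bio, 21, 26), (Vega, 17, 30, Yan, eng, 33, 17), (Vega, 20, 12, Dee, bio, 17, 9), (Vega, 20, 12, Dee, bio, 21, 26), (Vega, 20, 12, Yan, eng, 33, 17), (Vega, 26, 39, Dee, bio, 17, 9), (Vega, 26, 39, Dee, bio, 21, 26), (Vega, 26, 39, Yan, eng, 33, 17), (Vega, 27, 39, Dee, bio, 17, 9), (Vega, 27, 39, Dee, bio, 21, 26), (Vega, 27, 39, Yan, eng, 33, 17)}.
Keep only column(s) cid, price, pid, region (6 duplicate(s) eliminated): {(17, 17, 9, bio), (17, 20, 9, bio), (17, 26, 9, bio), (17, 27, 9, bio), (21, 17, 26, bio), (21, 20, 26, bio), (21, 26, 26, bio), (21, 27, 26, bio), (33, 17, 17, eng), (33, 20, 17, eng), (33, 26, 17, eng), (33, 27, 17, eng)}
Filtering on cid > 17 leaves {(21, 17, 26, bio), (21, 20, 26, bio), (21, 26, 26, bio), (21, 27, 26, bio), (33, 17, 17, eng), (33, 20, 17, eng), (33, 26, 17, eng), (33, 27, 17, eng)}.
Keep only column(s) pid, price, region: {(17, 17, eng), (17, 20, eng), (17, 26, eng), (17, 27, eng), (26, 17, bio), (26, 20, bio), (26, 26, bio), (26, 27, bio)}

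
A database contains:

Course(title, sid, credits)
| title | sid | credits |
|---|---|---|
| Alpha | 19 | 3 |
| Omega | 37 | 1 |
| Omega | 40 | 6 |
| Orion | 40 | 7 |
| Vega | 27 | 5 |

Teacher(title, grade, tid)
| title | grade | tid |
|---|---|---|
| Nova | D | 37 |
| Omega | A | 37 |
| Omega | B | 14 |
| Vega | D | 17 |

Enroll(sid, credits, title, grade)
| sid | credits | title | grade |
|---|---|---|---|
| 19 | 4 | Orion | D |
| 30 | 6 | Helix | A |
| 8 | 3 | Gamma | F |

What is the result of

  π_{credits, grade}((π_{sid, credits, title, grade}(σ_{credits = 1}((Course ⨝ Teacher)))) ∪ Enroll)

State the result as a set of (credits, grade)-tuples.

{(1, A), (1, B), (3, F), (4, D), (6, A)}

Joining Course and Teacher on title yields {(Omega, 37, 1, A, 37), (Omega, 37, 1, B, 14), (Omega, 40, 6, A, 37), (Omega, 40, 6, B, 14), (Vega, 27, 5, D, 17)}.
Selection credits = 1: {(Omega, 37, 1, A, 37), (Omega, 37, 1, B, 14)}
Keep only column(s) sid, credits, title, grade: {(37, 1, Omega, A), (37, 1, Omega, B)}
Union: {(37, 1, Omega, A), (37, 1, Omega, B)} with {(19, 4, Orion, D), (30, 6, Helix, A), (8, 3, Gamma, F)} → {(19, 4, Orion, D), (30, 6, Helix, A), (37, 1, Omega, A), (37, 1, Omega, B), (8, 3, Gamma, F)}
Keep only column(s) credits, grade: {(1, A), (1, B), (3, F), (4, D), (6, A)}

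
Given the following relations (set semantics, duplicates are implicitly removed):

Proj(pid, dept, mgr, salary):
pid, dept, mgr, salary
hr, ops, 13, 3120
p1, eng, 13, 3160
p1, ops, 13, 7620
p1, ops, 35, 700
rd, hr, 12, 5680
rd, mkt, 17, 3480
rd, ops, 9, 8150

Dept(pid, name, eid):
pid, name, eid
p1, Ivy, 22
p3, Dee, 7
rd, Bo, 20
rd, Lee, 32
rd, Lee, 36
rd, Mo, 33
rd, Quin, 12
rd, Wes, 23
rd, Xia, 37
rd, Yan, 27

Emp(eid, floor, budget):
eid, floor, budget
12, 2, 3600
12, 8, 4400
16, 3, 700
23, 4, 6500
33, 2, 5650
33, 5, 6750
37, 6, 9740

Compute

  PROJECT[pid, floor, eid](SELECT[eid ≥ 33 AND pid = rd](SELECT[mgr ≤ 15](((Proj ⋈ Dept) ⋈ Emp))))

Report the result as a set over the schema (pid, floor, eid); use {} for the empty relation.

{(rd, 2, 33), (rd, 5, 33), (rd, 6, 37)}

Natural join on pid: {(p1, eng, 13, 3160, Ivy, 22), (p1, ops, 13, 7620, Ivy, 22), (p1, ops, 35, 700, Ivy, 22), (rd, hr, 12, 5680, Bo, 20), (rd, hr, 12, 5680, Lee, 32), (rd, hr, 12, 5680, Lee, 36), (rd, hr, 12, 5680, Mo, 33), (rd, hr, 12, 5680, Quin, 12), (rd, hr, 12, 5680, Wes, 23), (rd, hr, 12, 5680, Xia, 37), (rd, hr, 12, 5680, Yan, 27), (rd, mkt, 17, 3480, Bo, 20), (rd, mkt, 17, 3480, Lee, 32), (rd, mkt, 17, 3480, Lee, 36), (rd, mkt, 17, 3480, Mo, 33), (rd, mkt, 17, 3480, Quin, 12), (rd, mkt, 17, 3480, Wes, 23), (rd, mkt, 17, 3480, Xia, 37), (rd, mkt, 17, 3480, Yan, 27), (rd, ops, 9, 8150, Bo, 20), (rd, ops, 9, 8150, Lee, 32), (rd, ops, 9, 8150, Lee, 36), (rd, ops, 9, 8150, Mo, 33), (rd, ops, 9, 8150, Quin, 12), (rd, ops, 9, 8150, Wes, 23), (rd, ops, 9, 8150, Xia, 37), (rd, ops, 9, 8150, Yan, 27)}
Natural join on eid: {(rd, hr, 12, 5680, Mo, 33, 2, 5650), (rd, hr, 12, 5680, Mo, 33, 5, 6750), (rd, hr, 12, 5680, Quin, 12, 2, 3600), (rd, hr, 12, 5680, Quin, 12, 8, 4400), (rd, hr, 12, 5680, Wes, 23, 4, 6500), (rd, hr, 12, 5680, Xia, 37, 6, 9740), (rd, mkt, 17, 3480, Mo, 33, 2, 5650), (rd, mkt, 17, 3480, Mo, 33, 5, 6750), (rd, mkt, 17, 3480, Quin, 12, 2, 3600), (rd, mkt, 17, 3480, Quin, 12, 8, 4400), (rd, mkt, 17, 3480, Wes, 23, 4, 6500), (rd, mkt, 17, 3480, Xia, 37, 6, 9740), (rd, ops, 9, 8150, Mo, 33, 2, 5650), (rd, ops, 9, 8150, Mo, 33, 5, 6750), (rd, ops, 9, 8150, Quin, 12, 2, 3600), (rd, ops, 9, 8150, Quin, 12, 8, 4400), (rd, ops, 9, 8150, Wes, 23, 4, 6500), (rd, ops, 9, 8150, Xia, 37, 6, 9740)}
σ[mgr ≤ 15]: keep tuples satisfying mgr ≤ 15 → {(rd, hr, 12, 5680, Mo, 33, 2, 5650), (rd, hr, 12, 5680, Mo, 33, 5, 6750), (rd, hr, 12, 5680, Quin, 12, 2, 3600), (rd, hr, 12, 5680, Quin, 12, 8, 4400), (rd, hr, 12, 5680, Wes, 23, 4, 6500), (rd, hr, 12, 5680, Xia, 37, 6, 9740), (rd, ops, 9, 8150, Mo, 33, 2, 5650), (rd, ops, 9, 8150, Mo, 33, 5, 6750), (rd, ops, 9, 8150, Quin, 12, 2, 3600), (rd, ops, 9, 8150, Quin, 12, 8, 4400), (rd, ops, 9, 8150, Wes, 23, 4, 6500), (rd, ops, 9, 8150, Xia, 37, 6, 9740)}
σ[eid ≥ 33 AND pid = rd]: keep tuples satisfying eid ≥ 33 AND pid = rd → {(rd, hr, 12, 5680, Mo, 33, 2, 5650), (rd, hr, 12, 5680, Mo, 33, 5, 6750), (rd, hr, 12, 5680, Xia, 37, 6, 9740), (rd, ops, 9, 8150, Mo, 33, 2, 5650), (rd, ops, 9, 8150, Mo, 33, 5, 6750), (rd, ops, 9, 8150, Xia, 37, 6, 9740)}
Projecting to pid, floor, eid (3 duplicate(s) eliminated): {(rd, 2, 33), (rd, 5, 33), (rd, 6, 37)}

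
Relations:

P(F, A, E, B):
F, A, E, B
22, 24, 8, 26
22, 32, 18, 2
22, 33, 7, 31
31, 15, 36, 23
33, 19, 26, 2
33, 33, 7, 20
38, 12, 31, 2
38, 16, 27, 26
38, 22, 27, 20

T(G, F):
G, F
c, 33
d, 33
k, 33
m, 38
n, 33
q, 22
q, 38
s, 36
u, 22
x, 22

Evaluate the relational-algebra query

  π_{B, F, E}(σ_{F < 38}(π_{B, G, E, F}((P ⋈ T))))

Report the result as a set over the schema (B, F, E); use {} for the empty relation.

{(2, 22, 18), (2, 33, 26), (20, 33, 7), (26, 22, 8), (31, 22, 7)}

Joining P and T on F yields {(22, 24, 8, 26, q), (22, 24, 8, 26, u), (22, 24, 8, 26, x), (22, 32, 18, 2, q), (22, 32, 18, 2, u), (22, 32, 18, 2, x), (22, 33, 7, 31, q), (22, 33, 7, 31, u), (22, 33, 7, 31, x), (33, 19, 26, 2, c), (33, 19, 26, 2, d), (33, 19, 26, 2, k), (33, 19, 26, 2, n), (33, 33, 7, 20, c), (33, 33, 7, 20, d), (33, 33, 7, 20, k), (33, 33, 7, 20, n), (38, 12, 31, 2, m), (38, 12, 31, 2, q), (38, 16, 27, 26, m), (38, 16, 27, 26, q), (38, 22, 27, 20, m), (38, 22, 27, 20, q)}.
Keep only column(s) B, G, E, F: {(2, c, 26, 33), (2, d, 26, 33), (2, k, 26, 33), (2, m, 31, 38), (2, n, 26, 33), (2, q, 18, 22), (2, q, 31, 38), (2, u, 18, 22), (2, x, 18, 22), (20, c, 7, 33), (20, d, 7, 33), (20, k, 7, 33), (20, m, 27, 38), (20, n, 7, 33), (20, q, 27, 38), (26, m, 27, 38), (26, q, 27, 38), (26, q, 8, 22), (26, u, 8, 22), (26, x, 8, 22), (31, q, 7, 22), (31, u, 7, 22), (31, x, 7, 22)}
Apply σ_{F < 38}; surviving tuples: {(2, c, 26, 33), (2, d, 26, 33), (2, k, 26, 33), (2, n, 26, 33), (2, q, 18, 22), (2, u, 18, 22), (2, x, 18, 22), (20, c, 7, 33), (20, d, 7, 33), (20, k, 7, 33), (20, n, 7, 33), (26, q, 8, 22), (26, u, 8, 22), (26, x, 8, 22), (31, q, 7, 22), (31, u, 7, 22), (31, x, 7, 22)}
Keep only column(s) B, F, E (12 duplicate(s) eliminated): {(2, 22, 18), (2, 33, 26), (20, 33, 7), (26, 22, 8), (31, 22, 7)}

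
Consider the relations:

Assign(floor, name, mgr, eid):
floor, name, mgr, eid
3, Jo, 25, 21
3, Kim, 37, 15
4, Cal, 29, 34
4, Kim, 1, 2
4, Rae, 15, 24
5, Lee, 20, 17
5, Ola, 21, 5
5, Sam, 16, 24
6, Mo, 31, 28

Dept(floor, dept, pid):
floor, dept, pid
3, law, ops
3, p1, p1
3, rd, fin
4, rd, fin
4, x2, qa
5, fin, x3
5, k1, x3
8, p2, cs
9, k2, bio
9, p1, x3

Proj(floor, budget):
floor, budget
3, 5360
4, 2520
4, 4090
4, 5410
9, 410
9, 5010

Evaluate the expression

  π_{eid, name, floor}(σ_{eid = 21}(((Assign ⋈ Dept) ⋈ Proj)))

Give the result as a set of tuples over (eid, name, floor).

{(21, Jo, 3)}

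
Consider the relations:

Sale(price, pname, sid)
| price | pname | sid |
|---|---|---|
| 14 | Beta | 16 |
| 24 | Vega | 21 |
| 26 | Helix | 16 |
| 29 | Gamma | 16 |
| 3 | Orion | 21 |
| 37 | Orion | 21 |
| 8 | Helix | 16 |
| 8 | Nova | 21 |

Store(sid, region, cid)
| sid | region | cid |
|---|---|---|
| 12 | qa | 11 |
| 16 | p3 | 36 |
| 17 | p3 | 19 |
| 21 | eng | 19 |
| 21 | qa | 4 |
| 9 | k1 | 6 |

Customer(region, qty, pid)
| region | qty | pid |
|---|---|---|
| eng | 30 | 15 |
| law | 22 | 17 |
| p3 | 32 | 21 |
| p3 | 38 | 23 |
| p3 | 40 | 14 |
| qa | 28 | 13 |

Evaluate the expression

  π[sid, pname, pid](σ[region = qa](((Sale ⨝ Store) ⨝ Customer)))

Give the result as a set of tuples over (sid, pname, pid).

Natural join on sid: {(14, Beta, 16, p3, 36), (24, Vega, 21, eng, 19), (24, Vega, 21, qa, 4), (26, Helix, 16, p3, 36), (29, Gamma, 16, p3, 36), (3, Orion, 21, eng, 19), (3, Orion, 21, qa, 4), (37, Orion, 21, eng, 19), (37, Orion, 21, qa, 4), (8, Helix, 16, p3, 36), (8, Nova, 21, eng, 19), (8, Nova, 21, qa, 4)}
Natural join on region: {(14, Beta, 16, p3, 36, 32, 21), (14, Beta, 16, p3, 36, 38, 23), (14, Beta, 16, p3, 36, 40, 14), (24, Vega, 21, eng, 19, 30, 15), (24, Vega, 21, qa, 4, 28, 13), (26, Helix, 16, p3, 36, 32, 21), (26, Helix, 16, p3, 36, 38, 23), (26, Helix, 16, p3, 36, 40, 14), (29, Gamma, 16, p3, 36, 32, 21), (29, Gamma, 16, p3, 36, 38, 23), (29, Gamma, 16, p3, 36, 40, 14), (3, Orion, 21, eng, 19, 30, 15), (3, Orion, 21, qa, 4, 28, 13), (37, Orion, 21, eng, 19, 30, 15), (37, Orion, 21, qa, 4, 28, 13), (8, Helix, 16, p3, 36, 32, 21), (8, Helix, 16, p3, 36, 38, 23), (8, Helix, 16, p3, 36, 40, 14), (8, Nova, 21, eng, 19, 30, 15), (8, Nova, 21, qa, 4, 28, 13)}
σ[region = qa]: keep tuples satisfying region = qa → {(24, Vega, 21, qa, 4, 28, 13), (3, Orion, 21, qa, 4, 28, 13), (37, Orion, 21, qa, 4, 28, 13), (8, Nova, 21, qa, 4, 28, 13)}
Keep only column(s) sid, pname, pid (1 duplicate(s) eliminated): {(21, Nova, 13), (21, Orion, 13), (21, Vega, 13)}

{(21, Nova, 13), (21, Orion, 13), (21, Vega, 13)}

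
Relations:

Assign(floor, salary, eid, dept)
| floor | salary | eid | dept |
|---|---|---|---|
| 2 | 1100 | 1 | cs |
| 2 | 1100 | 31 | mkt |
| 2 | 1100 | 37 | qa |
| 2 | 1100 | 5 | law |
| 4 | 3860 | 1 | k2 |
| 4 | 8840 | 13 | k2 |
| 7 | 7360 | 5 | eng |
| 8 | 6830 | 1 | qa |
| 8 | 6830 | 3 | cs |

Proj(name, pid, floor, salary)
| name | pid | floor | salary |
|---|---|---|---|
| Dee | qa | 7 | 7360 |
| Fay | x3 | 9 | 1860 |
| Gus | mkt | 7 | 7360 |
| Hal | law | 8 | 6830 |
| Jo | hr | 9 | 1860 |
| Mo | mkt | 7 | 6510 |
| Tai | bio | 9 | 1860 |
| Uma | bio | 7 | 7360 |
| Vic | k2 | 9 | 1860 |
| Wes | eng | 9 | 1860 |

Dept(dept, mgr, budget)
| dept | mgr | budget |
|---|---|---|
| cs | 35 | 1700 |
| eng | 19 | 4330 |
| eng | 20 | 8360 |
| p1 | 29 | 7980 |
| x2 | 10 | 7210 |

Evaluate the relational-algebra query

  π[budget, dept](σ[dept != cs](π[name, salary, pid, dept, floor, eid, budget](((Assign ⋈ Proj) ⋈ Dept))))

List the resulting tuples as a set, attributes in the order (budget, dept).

Joining Assign and Proj on floor, salary yields {(7, 7360, 5, eng, Dee, qa), (7, 7360, 5, eng, Gus, mkt), (7, 7360, 5, eng, Uma, bio), (8, 6830, 1, qa, Hal, law), (8, 6830, 3, cs, Hal, law)}.
Joining (Assign ⋈ Proj) and Dept on dept yields {(7, 7360, 5, eng, Dee, qa, 19, 4330), (7, 7360, 5, eng, Dee, qa, 20, 8360), (7, 7360, 5, eng, Gus, mkt, 19, 4330), (7, 7360, 5, eng, Gus, mkt, 20, 8360), (7, 7360, 5, eng, Uma, bio, 19, 4330), (7, 7360, 5, eng, Uma, bio, 20, 8360), (8, 6830, 3, cs, Hal, law, 35, 1700)}.
π_{name, salary, pid, dept, floor, eid, budget} gives {(Dee, 7360, qa, eng, 7, 5, 4330), (Dee, 7360, qa, eng, 7, 5, 8360), (Gus, 7360, mkt, eng, 7, 5, 4330), (Gus, 7360, mkt, eng, 7, 5, 8360), (Hal, 6830, law, cs, 8, 3, 1700), (Uma, 7360, bio, eng, 7, 5, 4330), (Uma, 7360, bio, eng, 7, 5, 8360)}.
Filtering on dept != cs leaves {(Dee, 7360, qa, eng, 7, 5, 4330), (Dee, 7360, qa, eng, 7, 5, 8360), (Gus, 7360, mkt, eng, 7, 5, 4330), (Gus, 7360, mkt, eng, 7, 5, 8360), (Uma, 7360, bio, eng, 7, 5, 4330), (Uma, 7360, bio, eng, 7, 5, 8360)}.
π_{budget, dept} gives {(4330, eng), (8360, eng)} (4 duplicate(s) eliminated).

{(4330, eng), (8360, eng)}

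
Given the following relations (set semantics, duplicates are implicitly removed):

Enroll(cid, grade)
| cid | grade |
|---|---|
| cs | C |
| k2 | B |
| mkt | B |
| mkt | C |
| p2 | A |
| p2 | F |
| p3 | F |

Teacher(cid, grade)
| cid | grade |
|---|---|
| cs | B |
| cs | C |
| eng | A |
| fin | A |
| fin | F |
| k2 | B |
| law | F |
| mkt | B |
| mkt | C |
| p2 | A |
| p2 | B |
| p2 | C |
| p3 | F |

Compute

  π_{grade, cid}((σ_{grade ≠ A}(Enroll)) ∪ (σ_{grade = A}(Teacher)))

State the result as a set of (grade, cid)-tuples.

Filtering on grade ≠ A leaves {(cs, C), (k2, B), (mkt, B), (mkt, C), (p2, F), (p3, F)}.
Filtering on grade = A leaves {(eng, A), (fin, A), (p2, A)}.
Set union of the two operands is {(cs, C), (eng, A), (fin, A), (k2, B), (mkt, B), (mkt, C), (p2, A), (p2, F), (p3, F)}.
π[grade, cid]: project onto (grade, cid) → {(A, eng), (A, fin), (A, p2), (B, k2), (B, mkt), (C, cs), (C, mkt), (F, p2), (F, p3)}

{(A, eng), (A, fin), (A, p2), (B, k2), (B, mkt), (C, cs), (C, mkt), (F, p2), (F, p3)}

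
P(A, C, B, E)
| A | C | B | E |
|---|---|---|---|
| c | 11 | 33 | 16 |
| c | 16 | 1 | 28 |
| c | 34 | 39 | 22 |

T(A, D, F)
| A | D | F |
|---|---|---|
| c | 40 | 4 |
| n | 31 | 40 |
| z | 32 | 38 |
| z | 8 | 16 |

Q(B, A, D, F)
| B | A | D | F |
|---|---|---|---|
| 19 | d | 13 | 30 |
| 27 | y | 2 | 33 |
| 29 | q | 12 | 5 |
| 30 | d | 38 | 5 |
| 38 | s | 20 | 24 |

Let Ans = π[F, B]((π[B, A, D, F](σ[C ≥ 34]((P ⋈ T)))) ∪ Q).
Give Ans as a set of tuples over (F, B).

{(24, 38), (30, 19), (33, 27), (4, 39), (5, 29), (5, 30)}

P ⋈ T (natural join on A): {(c, 11, 33, 16, 40, 4), (c, 16, 1, 28, 40, 4), (c, 34, 39, 22, 40, 4)}
Filtering on C ≥ 34 leaves {(c, 34, 39, 22, 40, 4)}.
Projecting to B, A, D, F: {(39, c, 40, 4)}
Set union of the two operands is {(19, d, 13, 30), (27, y, 2, 33), (29, q, 12, 5), (30, d, 38, 5), (38, s, 20, 24), (39, c, 40, 4)}.
Projecting to F, B: {(24, 38), (30, 19), (33, 27), (4, 39), (5, 29), (5, 30)}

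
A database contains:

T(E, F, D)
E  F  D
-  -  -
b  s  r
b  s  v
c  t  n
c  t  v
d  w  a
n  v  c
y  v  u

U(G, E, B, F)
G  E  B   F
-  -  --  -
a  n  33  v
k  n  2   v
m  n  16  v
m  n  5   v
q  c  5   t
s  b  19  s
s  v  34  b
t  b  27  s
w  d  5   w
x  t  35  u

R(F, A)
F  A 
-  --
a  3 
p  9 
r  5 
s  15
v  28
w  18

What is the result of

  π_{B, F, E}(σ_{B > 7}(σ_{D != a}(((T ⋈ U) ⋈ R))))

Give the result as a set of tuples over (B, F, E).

{(16, v, n), (19, s, b), (27, s, b), (33, v, n)}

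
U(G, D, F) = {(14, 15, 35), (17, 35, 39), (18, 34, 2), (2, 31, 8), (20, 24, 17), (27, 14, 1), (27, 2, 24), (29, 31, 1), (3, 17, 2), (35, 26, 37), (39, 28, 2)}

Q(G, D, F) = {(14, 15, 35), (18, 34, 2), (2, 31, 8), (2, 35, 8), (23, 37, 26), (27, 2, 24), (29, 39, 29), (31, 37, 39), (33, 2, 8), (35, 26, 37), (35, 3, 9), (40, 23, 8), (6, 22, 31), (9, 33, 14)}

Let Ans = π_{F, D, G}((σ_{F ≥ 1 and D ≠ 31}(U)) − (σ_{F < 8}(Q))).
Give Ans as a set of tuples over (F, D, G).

{(1, 14, 27), (17, 24, 20), (2, 17, 3), (2, 28, 39), (24, 2, 27), (35, 15, 14), (37, 26, 35), (39, 35, 17)}

σ[F ≥ 1 and D ≠ 31]: keep tuples satisfying F ≥ 1 and D ≠ 31 → {(14, 15, 35), (17, 35, 39), (18, 34, 2), (20, 24, 17), (27, 14, 1), (27, 2, 24), (3, 17, 2), (35, 26, 37), (39, 28, 2)}
σ[F < 8]: keep tuples satisfying F < 8 → {(18, 34, 2)}
Taking the difference: {(14, 15, 35), (17, 35, 39), (20, 24, 17), (27, 14, 1), (27, 2, 24), (3, 17, 2), (35, 26, 37), (39, 28, 2)}
Projecting to F, D, G: {(1, 14, 27), (17, 24, 20), (2, 17, 3), (2, 28, 39), (24, 2, 27), (35, 15, 14), (37, 26, 35), (39, 35, 17)}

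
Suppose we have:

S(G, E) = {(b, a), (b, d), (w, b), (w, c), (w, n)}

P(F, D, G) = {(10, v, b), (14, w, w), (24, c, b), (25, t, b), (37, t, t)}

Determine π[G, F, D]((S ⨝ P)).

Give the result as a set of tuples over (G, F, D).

S ⋈ P (natural join on G): {(b, a, 10, v), (b, a, 24, c), (b, a, 25, t), (b, d, 10, v), (b, d, 24, c), (b, d, 25, t), (w, b, 14, w), (w, c, 14, w), (w, n, 14, w)}
π_{G, F, D} gives {(b, 10, v), (b, 24, c), (b, 25, t), (w, 14, w)} (5 duplicate(s) eliminated).

{(b, 10, v), (b, 24, c), (b, 25, t), (w, 14, w)}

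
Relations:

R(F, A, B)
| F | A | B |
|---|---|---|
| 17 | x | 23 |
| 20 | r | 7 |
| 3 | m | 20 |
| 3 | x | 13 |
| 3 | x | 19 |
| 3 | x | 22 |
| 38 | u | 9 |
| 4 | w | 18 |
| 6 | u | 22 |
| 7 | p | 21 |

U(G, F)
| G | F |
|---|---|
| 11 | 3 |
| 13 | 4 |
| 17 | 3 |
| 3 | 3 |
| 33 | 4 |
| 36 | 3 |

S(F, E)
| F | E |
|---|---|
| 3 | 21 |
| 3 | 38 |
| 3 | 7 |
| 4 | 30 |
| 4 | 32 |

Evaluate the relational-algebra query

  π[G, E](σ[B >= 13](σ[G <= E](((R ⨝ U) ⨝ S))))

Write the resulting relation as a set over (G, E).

{(11, 21), (11, 38), (13, 30), (13, 32), (17, 21), (17, 38), (3, 21), (3, 38), (3, 7), (36, 38)}

Joining R and U on F yields {(3, m, 20, 11), (3, m, 20, 17), (3, m, 20, 3), (3, m, 20, 36), (3, x, 13, 11), (3, x, 13, 17), (3, x, 13, 3), (3, x, 13, 36), (3, x, 19, 11), (3, x, 19, 17), (3, x, 19, 3), (3, x, 19, 36), (3, x, 22, 11), (3, x, 22, 17), (3, x, 22, 3), (3, x, 22, 36), (4, w, 18, 13), (4, w, 18, 33)}.
Joining (R ⨝ U) and S on F yields {(3, m, 20, 11, 21), (3, m, 20, 11, 38), (3, m, 20, 11, 7), (3, m, 20, 17, 21), (3, m, 20, 17, 38), (3, m, 20, 17, 7), (3, m, 20, 3, 21), (3, m, 20, 3, 38), (3, m, 20, 3, 7), (3, m, 20, 36, 21), (3, m, 20, 36, 38), (3, m, 20, 36, 7), (3, x, 13, 11, 21), (3, x, 13, 11, 38), (3, x, 13, 11, 7), (3, x, 13, 17, 21), (3, x, 13, 17, 38), (3, x, 13, 17, 7), (3, x, 13, 3, 21), (3, x, 13, 3, 38), (3, x, 13, 3, 7), (3, x, 13, 36, 21), (3, x, 13, 36, 38), (3, x, 13, 36, 7), (3, x, 19, 11, 21), (3, x, 19, 11, 38), (3, x, 19, 11, 7), (3, x, 19, 17, 21), (3, x, 19, 17, 38), (3, x, 19, 17, 7), (3, x, 19, 3, 21), (3, x, 19, 3, 38), (3, x, 19, 3, 7), (3, x, 19, 36, 21), (3, x, 19, 36, 38), (3, x, 19, 36, 7), (3, x, 22, 11, 21), (3, x, 22, 11, 38), (3, x, 22, 11, 7), (3, x, 22, 17, 21), (3, x, 22, 17, 38), (3, x, 22, 17, 7), (3, x, 22, 3, 21), (3, x, 22, 3, 38), (3, x, 22, 3, 7), (3, x, 22, 36, 21), (3, x, 22, 36, 38), (3, x, 22, 36, 7), (4, w, 18, 13, 30), (4, w, 18, 13, 32), (4, w, 18, 33, 30), (4, w, 18, 33, 32)}.
Filtering on G <= E leaves {(3, m, 20, 11, 21), (3, m, 20, 11, 38), (3, m, 20, 17, 21), (3, m, 20, 17, 38), (3, m, 20, 3, 21), (3, m, 20, 3, 38), (3, m, 20, 3, 7), (3, m, 20, 36, 38), (3, x, 13, 11, 21), (3, x, 13, 11, 38), (3, x, 13, 17, 21), (3, x, 13, 17, 38), (3, x, 13, 3, 21), (3, x, 13, 3, 38), (3, x, 13, 3, 7), (3, x, 13, 36, 38), (3, x, 19, 11, 21), (3, x, 19, 11, 38), (3, x, 19, 17, 21), (3, x, 19, 17, 38), (3, x, 19, 3, 21), (3, x, 19, 3, 38), (3, x, 19, 3, 7), (3, x, 19, 36, 38), (3, x, 22, 11, 21), (3, x, 22, 11, 38), (3, x, 22, 17, 21), (3, x, 22, 17, 38), (3, x, 22, 3, 21), (3, x, 22, 3, 38), (3, x, 22, 3, 7), (3, x, 22, 36, 38), (4, w, 18, 13, 30), (4, w, 18, 13, 32)}.
Filtering on B >= 13 leaves {(3, m, 20, 11, 21), (3, m, 20, 11, 38), (3, m, 20, 17, 21), (3, m, 20, 17, 38), (3, m, 20, 3, 21), (3, m, 20, 3, 38), (3, m, 20, 3, 7), (3, m, 20, 36, 38), (3, x, 13, 11, 21), (3, x, 13, 11, 38), (3, x, 13, 17, 21), (3, x, 13, 17, 38), (3, x, 13, 3, 21), (3, x, 13, 3, 38), (3, x, 13, 3, 7), (3, x, 13, 36, 38), (3, x, 19, 11, 21), (3, x, 19, 11, 38), (3, x, 19, 17, 21), (3, x, 19, 17, 38), (3, x, 19, 3, 21), (3, x, 19, 3, 38), (3, x, 19, 3, 7), (3, x, 19, 36, 38), (3, x, 22, 11, 21), (3, x, 22, 11, 38), (3, x, 22, 17, 21), (3, x, 22, 17, 38), (3, x, 22, 3, 21), (3, x, 22, 3, 38), (3, x, 22, 3, 7), (3, x, 22, 36, 38), (4, w, 18, 13, 30), (4, w, 18, 13, 32)}.
π_{G, E} gives {(11, 21), (11, 38), (13, 30), (13, 32), (17, 21), (17, 38), (3, 21), (3, 38), (3, 7), (36, 38)} (24 duplicate(s) eliminated).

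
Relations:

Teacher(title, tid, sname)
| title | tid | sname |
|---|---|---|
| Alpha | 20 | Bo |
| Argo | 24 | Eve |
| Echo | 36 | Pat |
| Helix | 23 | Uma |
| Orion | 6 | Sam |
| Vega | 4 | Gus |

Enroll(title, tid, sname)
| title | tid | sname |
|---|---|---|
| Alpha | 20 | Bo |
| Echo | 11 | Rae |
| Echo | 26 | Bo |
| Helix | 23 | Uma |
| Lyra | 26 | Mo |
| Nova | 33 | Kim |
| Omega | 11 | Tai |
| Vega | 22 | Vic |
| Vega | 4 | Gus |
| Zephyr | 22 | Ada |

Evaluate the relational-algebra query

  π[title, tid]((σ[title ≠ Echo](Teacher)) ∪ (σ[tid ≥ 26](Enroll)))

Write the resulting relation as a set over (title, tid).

σ[title ≠ Echo]: keep tuples satisfying title ≠ Echo → {(Alpha, 20, Bo), (Argo, 24, Eve), (Helix, 23, Uma), (Orion, 6, Sam), (Vega, 4, Gus)}
σ[tid ≥ 26]: keep tuples satisfying tid ≥ 26 → {(Echo, 26, Bo), (Lyra, 26, Mo), (Nova, 33, Kim)}
Taking the union: {(Alpha, 20, Bo), (Argo, 24, Eve), (Echo, 26, Bo), (Helix, 23, Uma), (Lyra, 26, Mo), (Nova, 33, Kim), (Orion, 6, Sam), (Vega, 4, Gus)}
π[title, tid]: project onto (title, tid) → {(Alpha, 20), (Argo, 24), (Echo, 26), (Helix, 23), (Lyra, 26), (Nova, 33), (Orion, 6), (Vega, 4)}

{(Alpha, 20), (Argo, 24), (Echo, 26), (Helix, 23), (Lyra, 26), (Nova, 33), (Orion, 6), (Vega, 4)}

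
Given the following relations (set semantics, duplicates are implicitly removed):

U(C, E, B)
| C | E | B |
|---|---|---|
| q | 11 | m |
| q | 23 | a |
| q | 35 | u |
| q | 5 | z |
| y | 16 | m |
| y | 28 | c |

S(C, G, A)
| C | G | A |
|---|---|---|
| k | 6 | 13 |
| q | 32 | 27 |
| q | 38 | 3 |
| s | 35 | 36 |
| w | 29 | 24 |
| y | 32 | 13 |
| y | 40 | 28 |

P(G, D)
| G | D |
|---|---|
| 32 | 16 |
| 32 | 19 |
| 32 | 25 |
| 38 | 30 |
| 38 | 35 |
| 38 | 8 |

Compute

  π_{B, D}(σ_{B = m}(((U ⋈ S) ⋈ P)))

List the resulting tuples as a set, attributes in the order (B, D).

Natural join on C: {(q, 11, m, 32, 27), (q, 11, m, 38, 3), (q, 23, a, 32, 27), (q, 23, a, 38, 3), (q, 35, u, 32, 27), (q, 35, u, 38, 3), (q, 5, z, 32, 27), (q, 5, z, 38, 3), (y, 16, m, 32, 13), (y, 16, m, 40, 28), (y, 28, c, 32, 13), (y, 28, c, 40, 28)}
Natural join on G: {(q, 11, m, 32, 27, 16), (q, 11, m, 32, 27, 19), (q, 11, m, 32, 27, 25), (q, 11, m, 38, 3, 30), (q, 11, m, 38, 3, 35), (q, 11, m, 38, 3, 8), (q, 23, a, 32, 27, 16), (q, 23, a, 32, 27, 19), (q, 23, a, 32, 27, 25), (q, 23, a, 38, 3, 30), (q, 23, a, 38, 3, 35), (q, 23, a, 38, 3, 8), (q, 35, u, 32, 27, 16), (q, 35, u, 32, 27, 19), (q, 35, u, 32, 27, 25), (q, 35, u, 38, 3, 30), (q, 35, u, 38, 3, 35), (q, 35, u, 38, 3, 8), (q, 5, z, 32, 27, 16), (q, 5, z, 32, 27, 19), (q, 5, z, 32, 27, 25), (q, 5, z, 38, 3, 30), (q, 5, z, 38, 3, 35), (q, 5, z, 38, 3, 8), (y, 16, m, 32, 13, 16), (y, 16, m, 32, 13, 19), (y, 16, m, 32, 13, 25), (y, 28, c, 32, 13, 16), (y, 28, c, 32, 13, 19), (y, 28, c, 32, 13, 25)}
Filtering on B = m leaves {(q, 11, m, 32, 27, 16), (q, 11, m, 32, 27, 19), (q, 11, m, 32, 27, 25), (q, 11, m, 38, 3, 30), (q, 11, m, 38, 3, 35), (q, 11, m, 38, 3, 8), (y, 16, m, 32, 13, 16), (y, 16, m, 32, 13, 19), (y, 16, m, 32, 13, 25)}.
π[B, D]: project onto (B, D) (3 duplicate(s) eliminated) → {(m, 16), (m, 19), (m, 25), (m, 30), (m, 35), (m, 8)}

{(m, 16), (m, 19), (m, 25), (m, 30), (m, 35), (m, 8)}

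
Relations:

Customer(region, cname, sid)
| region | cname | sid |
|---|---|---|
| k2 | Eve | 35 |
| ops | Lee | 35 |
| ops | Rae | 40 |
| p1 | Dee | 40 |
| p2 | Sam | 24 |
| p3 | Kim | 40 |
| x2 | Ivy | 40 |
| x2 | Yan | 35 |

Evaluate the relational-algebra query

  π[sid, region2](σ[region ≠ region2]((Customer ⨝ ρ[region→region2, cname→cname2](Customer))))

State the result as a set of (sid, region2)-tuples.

ρ[region→region2, cname→cname2]: schema becomes (region2, cname2, sid); tuples unchanged.
Customer ⋈ ρ[region→region2, cname→cname2](Customer) (natural join on sid): {(k2, Eve, 35, k2, Eve), (k2, Eve, 35, ops, Lee), (k2, Eve, 35, x2, Yan), (ops, Lee, 35, k2, Eve), (ops, Lee, 35, ops, Lee), (ops, Lee, 35, x2, Yan), (ops, Rae, 40, ops, Rae), (ops, Rae, 40, p1, Dee), (ops, Rae, 40, p3, Kim), (ops, Rae, 40, x2, Ivy), (p1, Dee, 40, ops, Rae), (p1, Dee, 40, p1, Dee), (p1, Dee, 40, p3, Kim), (p1, Dee, 40, x2, Ivy), (p2, Sam, 24, p2, Sam), (p3, Kim, 40, ops, Rae), (p3, Kim, 40, p1, Dee), (p3, Kim, 40, p3, Kim), (p3, Kim, 40, x2, Ivy), (x2, Ivy, 40, ops, Rae), (x2, Ivy, 40, p1, Dee), (x2, Ivy, 40, p3, Kim), (x2, Ivy, 40, x2, Ivy), (x2, Yan, 35, k2, Eve), (x2, Yan, 35, ops, Lee), (x2, Yan, 35, x2, Yan)}
σ[region ≠ region2]: keep tuples satisfying region ≠ region2 → {(k2, Eve, 35, ops, Lee), (k2, Eve, 35, x2, Yan), (ops, Lee, 35, k2, Eve), (ops, Lee, 35, x2, Yan), (ops, Rae, 40, p1, Dee), (ops, Rae, 40, p3, Kim), (ops, Rae, 40, x2, Ivy), (p1, Dee, 40, ops, Rae), (p1, Dee, 40, p3, Kim), (p1, Dee, 40, x2, Ivy), (p3, Kim, 40, ops, Rae), (p3, Kim, 40, p1, Dee), (p3, Kim, 40, x2, Ivy), (x2, Ivy, 40, ops, Rae), (x2, Ivy, 40, p1, Dee), (x2, Ivy, 40, p3, Kim), (x2, Yan, 35, k2, Eve), (x2, Yan, 35, ops, Lee)}
Projecting to sid, region2 (11 duplicate(s) eliminated): {(35, k2), (35, ops), (35, x2), (40, ops), (40, p1), (40, p3), (40, x2)}

{(35, k2), (35, ops), (35, x2), (40, ops), (40, p1), (40, p3), (40, x2)}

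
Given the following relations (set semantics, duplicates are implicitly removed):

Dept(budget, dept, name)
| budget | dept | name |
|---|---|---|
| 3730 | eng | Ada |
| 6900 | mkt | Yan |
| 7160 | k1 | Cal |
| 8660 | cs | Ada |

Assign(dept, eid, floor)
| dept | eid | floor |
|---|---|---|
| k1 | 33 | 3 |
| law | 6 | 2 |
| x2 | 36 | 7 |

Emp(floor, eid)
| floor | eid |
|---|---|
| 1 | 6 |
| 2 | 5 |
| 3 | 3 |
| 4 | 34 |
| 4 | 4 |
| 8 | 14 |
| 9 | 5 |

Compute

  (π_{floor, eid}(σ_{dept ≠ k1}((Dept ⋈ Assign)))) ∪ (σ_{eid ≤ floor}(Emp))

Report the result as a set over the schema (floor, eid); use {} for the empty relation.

{(3, 3), (4, 4), (9, 5)}

Joining Dept and Assign on dept yields {(7160, k1, Cal, 33, 3)}.
Selection dept ≠ k1: {}
Projecting to floor, eid: {}
Selection eid ≤ floor: {(3, 3), (4, 4), (9, 5)}
Set union of the two operands is {(3, 3), (4, 4), (9, 5)}.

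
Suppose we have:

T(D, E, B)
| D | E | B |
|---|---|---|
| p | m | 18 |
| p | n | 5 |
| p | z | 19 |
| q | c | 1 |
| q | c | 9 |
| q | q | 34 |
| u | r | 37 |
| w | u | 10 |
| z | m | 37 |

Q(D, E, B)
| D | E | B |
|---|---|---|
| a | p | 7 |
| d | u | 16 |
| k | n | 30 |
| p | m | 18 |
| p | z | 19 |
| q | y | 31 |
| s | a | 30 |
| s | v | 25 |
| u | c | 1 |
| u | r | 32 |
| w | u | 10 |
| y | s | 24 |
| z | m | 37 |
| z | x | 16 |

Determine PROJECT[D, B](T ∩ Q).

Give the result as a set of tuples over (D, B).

{(p, 18), (p, 19), (w, 10), (z, 37)}

Set intersection of the two operands is {(p, m, 18), (p, z, 19), (w, u, 10), (z, m, 37)}.
π[D, B]: project onto (D, B) → {(p, 18), (p, 19), (w, 10), (z, 37)}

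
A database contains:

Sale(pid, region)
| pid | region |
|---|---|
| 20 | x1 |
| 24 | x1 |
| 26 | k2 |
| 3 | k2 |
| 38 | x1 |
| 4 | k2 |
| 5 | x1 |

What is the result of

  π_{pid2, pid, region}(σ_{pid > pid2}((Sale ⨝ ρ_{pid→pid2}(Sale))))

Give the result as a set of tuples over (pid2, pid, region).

ρ[pid→pid2]: schema becomes (pid2, region); tuples unchanged.
Natural join on region: {(20, x1, 20), (20, x1, 24), (20, x1, 38), (20, x1, 5), (24, x1, 20), (24, x1, 24), (24, x1, 38), (24, x1, 5), (26, k2, 26), (26, k2, 3), (26, k2, 4), (3, k2, 26), (3, k2, 3), (3, k2, 4), (38, x1, 20), (38, x1, 24), (38, x1, 38), (38, x1, 5), (4, k2, 26), (4, k2, 3), (4, k2, 4), (5, x1, 20), (5, x1, 24), (5, x1, 38), (5, x1, 5)}
Selection pid > pid2: {(20, x1, 5), (24, x1, 20), (24, x1, 5), (26, k2, 3), (26, k2, 4), (38, x1, 20), (38, x1, 24), (38, x1, 5), (4, k2, 3)}
Keep only column(s) pid2, pid, region: {(20, 24, x1), (20, 38, x1), (24, 38, x1), (3, 26, k2), (3, 4, k2), (4, 26, k2), (5, 20, x1), (5, 24, x1), (5, 38, x1)}

{(20, 24, x1), (20, 38, x1), (24, 38, x1), (3, 26, k2), (3, 4, k2), (4, 26, k2), (5, 20, x1), (5, 24, x1), (5, 38, x1)}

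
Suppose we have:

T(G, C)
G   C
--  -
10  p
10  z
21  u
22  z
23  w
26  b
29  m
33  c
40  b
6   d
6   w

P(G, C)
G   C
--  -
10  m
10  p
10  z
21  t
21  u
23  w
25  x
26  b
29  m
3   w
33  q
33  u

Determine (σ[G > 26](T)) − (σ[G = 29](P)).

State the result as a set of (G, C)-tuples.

{(33, c), (40, b)}

σ[G > 26]: keep tuples satisfying G > 26 → {(29, m), (33, c), (40, b)}
σ[G = 29]: keep tuples satisfying G = 29 → {(29, m)}
Difference: {(29, m), (33, c), (40, b)} with {(29, m)} → {(33, c), (40, b)}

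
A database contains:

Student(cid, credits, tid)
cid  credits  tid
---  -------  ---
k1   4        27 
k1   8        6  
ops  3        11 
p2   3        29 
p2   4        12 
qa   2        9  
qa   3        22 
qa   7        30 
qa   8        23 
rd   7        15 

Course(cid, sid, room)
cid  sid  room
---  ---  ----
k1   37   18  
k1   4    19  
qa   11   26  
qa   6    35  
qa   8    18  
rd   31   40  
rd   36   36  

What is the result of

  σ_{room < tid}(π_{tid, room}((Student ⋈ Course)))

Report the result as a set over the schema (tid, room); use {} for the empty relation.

{(22, 18), (23, 18), (27, 18), (27, 19), (30, 18), (30, 26)}

Student ⋈ Course (natural join on cid): {(k1, 4, 27, 37, 18), (k1, 4, 27, 4, 19), (k1, 8, 6, 37, 18), (k1, 8, 6, 4, 19), (qa, 2, 9, 11, 26), (qa, 2, 9, 6, 35), (qa, 2, 9, 8, 18), (qa, 3, 22, 11, 26), (qa, 3, 22, 6, 35), (qa, 3, 22, 8, 18), (qa, 7, 30, 11, 26), (qa, 7, 30, 6, 35), (qa, 7, 30, 8, 18), (qa, 8, 23, 11, 26), (qa, 8, 23, 6, 35), (qa, 8, 23, 8, 18), (rd, 7, 15, 31, 40), (rd, 7, 15, 36, 36)}
π[tid, room]: project onto (tid, room) → {(15, 36), (15, 40), (22, 18), (22, 26), (22, 35), (23, 18), (23, 26), (23, 35), (27, 18), (27, 19), (30, 18), (30, 26), (30, 35), (6, 18), (6, 19), (9, 18), (9, 26), (9, 35)}
Selection room < tid: {(22, 18), (23, 18), (27, 18), (27, 19), (30, 18), (30, 26)}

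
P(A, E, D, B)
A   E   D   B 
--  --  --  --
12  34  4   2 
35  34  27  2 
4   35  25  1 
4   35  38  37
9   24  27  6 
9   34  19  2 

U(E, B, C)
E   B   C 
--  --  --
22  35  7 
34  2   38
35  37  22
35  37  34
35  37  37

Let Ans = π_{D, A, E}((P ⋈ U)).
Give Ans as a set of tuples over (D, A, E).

P ⋈ U (natural join on E, B): {(12, 34, 4, 2, 38), (35, 34, 27, 2, 38), (4, 35, 38, 37, 22), (4, 35, 38, 37, 34), (4, 35, 38, 37, 37), (9, 34, 19, 2, 38)}
Projecting to D, A, E (2 duplicate(s) eliminated): {(19, 9, 34), (27, 35, 34), (38, 4, 35), (4, 12, 34)}

{(19, 9, 34), (27, 35, 34), (38, 4, 35), (4, 12, 34)}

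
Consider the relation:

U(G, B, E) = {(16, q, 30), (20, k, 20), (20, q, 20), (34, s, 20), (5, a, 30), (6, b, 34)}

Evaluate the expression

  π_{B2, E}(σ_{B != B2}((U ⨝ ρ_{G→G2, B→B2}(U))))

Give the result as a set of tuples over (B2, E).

{(a, 30), (k, 20), (q, 20), (q, 30), (s, 20)}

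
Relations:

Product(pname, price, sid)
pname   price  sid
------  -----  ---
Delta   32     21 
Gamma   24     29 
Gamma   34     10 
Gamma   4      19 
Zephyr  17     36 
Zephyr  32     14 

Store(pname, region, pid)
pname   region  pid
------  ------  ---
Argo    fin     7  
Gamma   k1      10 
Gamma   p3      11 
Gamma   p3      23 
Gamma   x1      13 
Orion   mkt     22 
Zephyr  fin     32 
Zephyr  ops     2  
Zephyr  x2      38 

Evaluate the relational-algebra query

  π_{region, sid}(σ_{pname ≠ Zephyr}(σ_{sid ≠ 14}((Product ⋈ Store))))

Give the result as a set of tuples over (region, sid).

Product ⋈ Store (natural join on pname): {(Gamma, 24, 29, k1, 10), (Gamma, 24, 29, p3, 11), (Gamma, 24, 29, p3, 23), (Gamma, 24, 29, x1, 13), (Gamma, 34, 10, k1, 10), (Gamma, 34, 10, p3, 11), (Gamma, 34, 10, p3, 23), (Gamma, 34, 10, x1, 13), (Gamma, 4, 19, k1, 10), (Gamma, 4, 19, p3, 11), (Gamma, 4, 19, p3, 23), (Gamma, 4, 19, x1, 13), (Zephyr, 17, 36, fin, 32), (Zephyr, 17, 36, ops, 2), (Zephyr, 17, 36, x2, 38), (Zephyr, 32, 14, fin, 32), (Zephyr, 32, 14, ops, 2), (Zephyr, 32, 14, x2, 38)}
Apply σ_{sid ≠ 14}; surviving tuples: {(Gamma, 24, 29, k1, 10), (Gamma, 24, 29, p3, 11), (Gamma, 24, 29, p3, 23), (Gamma, 24, 29, x1, 13), (Gamma, 34, 10, k1, 10), (Gamma, 34, 10, p3, 11), (Gamma, 34, 10, p3, 23), (Gamma, 34, 10, x1, 13), (Gamma, 4, 19, k1, 10), (Gamma, 4, 19, p3, 11), (Gamma, 4, 19, p3, 23), (Gamma, 4, 19, x1, 13), (Zephyr, 17, 36, fin, 32), (Zephyr, 17, 36, ops, 2), (Zephyr, 17, 36, x2, 38)}
Apply σ_{pname ≠ Zephyr}; surviving tuples: {(Gamma, 24, 29, k1, 10), (Gamma, 24, 29, p3, 11), (Gamma, 24, 29, p3, 23), (Gamma, 24, 29, x1, 13), (Gamma, 34, 10, k1, 10), (Gamma, 34, 10, p3, 11), (Gamma, 34, 10, p3, 23), (Gamma, 34, 10, x1, 13), (Gamma, 4, 19, k1, 10), (Gamma, 4, 19, p3, 11), (Gamma, 4, 19, p3, 23), (Gamma, 4, 19, x1, 13)}
π[region, sid]: project onto (region, sid) (3 duplicate(s) eliminated) → {(k1, 10), (k1, 19), (k1, 29), (p3, 10), (p3, 19), (p3, 29), (x1, 10), (x1, 19), (x1, 29)}

{(k1, 10), (k1, 19), (k1, 29), (p3, 10), (p3, 19), (p3, 29), (x1, 10), (x1, 19), (x1, 29)}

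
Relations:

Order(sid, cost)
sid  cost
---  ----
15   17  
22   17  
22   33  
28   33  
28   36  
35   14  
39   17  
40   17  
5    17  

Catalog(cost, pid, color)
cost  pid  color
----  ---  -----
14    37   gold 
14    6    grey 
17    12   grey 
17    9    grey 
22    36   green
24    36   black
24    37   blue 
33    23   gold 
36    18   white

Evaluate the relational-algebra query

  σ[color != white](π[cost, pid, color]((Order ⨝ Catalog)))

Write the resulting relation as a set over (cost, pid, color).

{(14, 37, gold), (14, 6, grey), (17, 12, grey), (17, 9, grey), (33, 23, gold)}

Joining Order and Catalog on cost yields {(15, 17, 12, grey), (15, 17, 9, grey), (22, 17, 12, grey), (22, 17, 9, grey), (22, 33, 23, gold), (28, 33, 23, gold), (28, 36, 18, white), (35, 14, 37, gold), (35, 14, 6, grey), (39, 17, 12, grey), (39, 17, 9, grey), (40, 17, 12, grey), (40, 17, 9, grey), (5, 17, 12, grey), (5, 17, 9, grey)}.
π[cost, pid, color]: project onto (cost, pid, color) (9 duplicate(s) eliminated) → {(14, 37, gold), (14, 6, grey), (17, 12, grey), (17, 9, grey), (33, 23, gold), (36, 18, white)}
Filtering on color != white leaves {(14, 37, gold), (14, 6, grey), (17, 12, grey), (17, 9, grey), (33, 23, gold)}.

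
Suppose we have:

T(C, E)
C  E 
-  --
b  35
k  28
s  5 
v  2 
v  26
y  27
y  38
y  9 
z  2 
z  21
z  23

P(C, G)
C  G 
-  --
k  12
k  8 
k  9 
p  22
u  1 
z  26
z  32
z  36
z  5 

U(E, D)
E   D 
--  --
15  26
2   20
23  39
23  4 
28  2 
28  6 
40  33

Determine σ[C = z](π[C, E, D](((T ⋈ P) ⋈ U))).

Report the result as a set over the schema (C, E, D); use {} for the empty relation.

{(z, 2, 20), (z, 23, 39), (z, 23, 4)}

Joining T and P on C yields {(k, 28, 12), (k, 28, 8), (k, 28, 9), (z, 2, 26), (z, 2, 32), (z, 2, 36), (z, 2, 5), (z, 21, 26), (z, 21, 32), (z, 21, 36), (z, 21, 5), (z, 23, 26), (z, 23, 32), (z, 23, 36), (z, 23, 5)}.
Joining (T ⋈ P) and U on E yields {(k, 28, 12, 2), (k, 28, 12, 6), (k, 28, 8, 2), (k, 28, 8, 6), (k, 28, 9, 2), (k, 28, 9, 6), (z, 2, 26, 20), (z, 2, 32, 20), (z, 2, 36, 20), (z, 2, 5, 20), (z, 23, 26, 39), (z, 23, 26, 4), (z, 23, 32, 39), (z, 23, 32, 4), (z, 23, 36, 39), (z, 23, 36, 4), (z, 23, 5, 39), (z, 23, 5, 4)}.
Keep only column(s) C, E, D (13 duplicate(s) eliminated): {(k, 28, 2), (k, 28, 6), (z, 2, 20), (z, 23, 39), (z, 23, 4)}
Apply σ_{C = z}; surviving tuples: {(z, 2, 20), (z, 23, 39), (z, 23, 4)}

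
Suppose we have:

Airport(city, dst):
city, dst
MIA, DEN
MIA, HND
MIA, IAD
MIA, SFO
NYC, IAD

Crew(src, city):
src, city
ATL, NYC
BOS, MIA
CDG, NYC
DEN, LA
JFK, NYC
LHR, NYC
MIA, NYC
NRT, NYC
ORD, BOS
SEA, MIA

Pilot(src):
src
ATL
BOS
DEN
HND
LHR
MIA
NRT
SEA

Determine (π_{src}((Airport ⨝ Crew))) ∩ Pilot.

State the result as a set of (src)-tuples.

Joining Airport and Crew on city yields {(MIA, DEN, BOS), (MIA, DEN, SEA), (MIA, HND, BOS), (MIA, HND, SEA), (MIA, IAD, BOS), (MIA, IAD, SEA), (MIA, SFO, BOS), (MIA, SFO, SEA), (NYC, IAD, ATL), (NYC, IAD, CDG), (NYC, IAD, JFK), (NYC, IAD, LHR), (NYC, IAD, MIA), (NYC, IAD, NRT)}.
π[src]: project onto (src) (6 duplicate(s) eliminated) → {ATL, BOS, CDG, JFK, LHR, MIA, NRT, SEA}
Taking the intersection: {ATL, BOS, LHR, MIA, NRT, SEA}

{ATL, BOS, LHR, MIA, NRT, SEA}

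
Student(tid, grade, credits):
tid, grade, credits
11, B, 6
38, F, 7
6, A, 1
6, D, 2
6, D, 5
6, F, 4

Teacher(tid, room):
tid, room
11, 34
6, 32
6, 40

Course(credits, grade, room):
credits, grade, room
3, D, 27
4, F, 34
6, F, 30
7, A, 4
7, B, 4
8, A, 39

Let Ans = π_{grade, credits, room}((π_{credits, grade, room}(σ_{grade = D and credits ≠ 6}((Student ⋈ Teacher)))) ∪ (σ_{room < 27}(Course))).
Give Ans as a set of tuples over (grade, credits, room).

{(A, 7, 4), (B, 7, 4), (D, 2, 32), (D, 2, 40), (D, 5, 32), (D, 5, 40)}

Student ⋈ Teacher (natural join on tid): {(11, B, 6, 34), (6, A, 1, 32), (6, A, 1, 40), (6, D, 2, 32), (6, D, 2, 40), (6, D, 5, 32), (6, D, 5, 40), (6, F, 4, 32), (6, F, 4, 40)}
σ[grade = D and credits ≠ 6]: keep tuples satisfying grade = D and credits ≠ 6 → {(6, D, 2, 32), (6, D, 2, 40), (6, D, 5, 32), (6, D, 5, 40)}
π[credits, grade, room]: project onto (credits, grade, room) → {(2, D, 32), (2, D, 40), (5, D, 32), (5, D, 40)}
σ[room < 27]: keep tuples satisfying room < 27 → {(7, A, 4), (7, B, 4)}
Union: {(2, D, 32), (2, D, 40), (5, D, 32), (5, D, 40)} with {(7, A, 4), (7, B, 4)} → {(2, D, 32), (2, D, 40), (5, D, 32), (5, D, 40), (7, A, 4), (7, B, 4)}
π[grade, credits, room]: project onto (grade, credits, room) → {(A, 7, 4), (B, 7, 4), (D, 2, 32), (D, 2, 40), (D, 5, 32), (D, 5, 40)}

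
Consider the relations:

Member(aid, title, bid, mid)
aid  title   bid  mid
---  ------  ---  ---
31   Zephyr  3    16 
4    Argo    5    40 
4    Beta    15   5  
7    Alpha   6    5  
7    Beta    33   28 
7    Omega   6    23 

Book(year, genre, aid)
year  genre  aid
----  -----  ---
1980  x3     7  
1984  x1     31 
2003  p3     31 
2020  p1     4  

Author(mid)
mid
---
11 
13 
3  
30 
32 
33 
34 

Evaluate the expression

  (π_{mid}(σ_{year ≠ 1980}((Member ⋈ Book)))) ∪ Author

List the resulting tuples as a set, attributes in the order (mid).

{11, 13, 16, 3, 30, 32, 33, 34, 40, 5}

Natural join on aid: {(31, Zephyr, 3, 16, 1984, x1), (31, Zephyr, 3, 16, 2003, p3), (4, Argo, 5, 40, 2020, p1), (4, Beta, 15, 5, 2020, p1), (7, Alpha, 6, 5, 1980, x3), (7, Beta, 33, 28, 1980, x3), (7, Omega, 6, 23, 1980, x3)}
Selection year ≠ 1980: {(31, Zephyr, 3, 16, 1984, x1), (31, Zephyr, 3, 16, 2003, p3), (4, Argo, 5, 40, 2020, p1), (4, Beta, 15, 5, 2020, p1)}
Projecting to mid (1 duplicate(s) eliminated): {16, 40, 5}
Set union of the two operands is {11, 13, 16, 3, 30, 32, 33, 34, 40, 5}.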